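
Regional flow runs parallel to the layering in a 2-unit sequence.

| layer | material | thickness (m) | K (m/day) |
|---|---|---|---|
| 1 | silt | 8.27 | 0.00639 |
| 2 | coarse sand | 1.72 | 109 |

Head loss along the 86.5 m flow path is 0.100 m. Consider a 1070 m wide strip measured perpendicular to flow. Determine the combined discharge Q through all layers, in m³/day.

Flow is parallel to layering, so each bed carries its own Darcy discharge and the transmissivities add.
Σ(K_i·b_i) = 0.00639×8.27 + 109×1.72 = 187.5 m²/day.
Hydraulic gradient i = Δh / L = 0.100 / 86.5 = 0.001156.
Q = Σ(K_i·b_i) · W · i = 187.5 × 1070 × 0.001156 = 232.0 m³/day.

232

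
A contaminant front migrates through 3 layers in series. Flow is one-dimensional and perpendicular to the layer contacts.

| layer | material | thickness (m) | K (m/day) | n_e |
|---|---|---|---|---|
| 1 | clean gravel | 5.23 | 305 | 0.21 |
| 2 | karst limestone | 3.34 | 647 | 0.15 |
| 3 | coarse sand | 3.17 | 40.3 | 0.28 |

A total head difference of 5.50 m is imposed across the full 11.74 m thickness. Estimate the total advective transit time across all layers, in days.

0.0457

With flow normal to the layers, continuity requires the same specific discharge q through every layer.
Σ(b_i/K_i) = 5.23/305 + 3.34/647 + 3.17/40.3 = 0.1010 d.
q = Δh / Σ(b_i/K_i) = 5.50 / 0.1010 = 54.47 m/day.
In each layer the seepage velocity is v_i = q/n_i, so the layer transit time is t_i = b_i·n_i / q:
  layer 1 (clean gravel): t_1 = 5.23 × 0.21 / 54.47 = 0.02016 d
  layer 2 (karst limestone): t_2 = 3.34 × 0.15 / 54.47 = 0.009197 d
  layer 3 (coarse sand): t_3 = 3.17 × 0.28 / 54.47 = 0.01629 d
Total t = Σ t_i = 0.04565 days.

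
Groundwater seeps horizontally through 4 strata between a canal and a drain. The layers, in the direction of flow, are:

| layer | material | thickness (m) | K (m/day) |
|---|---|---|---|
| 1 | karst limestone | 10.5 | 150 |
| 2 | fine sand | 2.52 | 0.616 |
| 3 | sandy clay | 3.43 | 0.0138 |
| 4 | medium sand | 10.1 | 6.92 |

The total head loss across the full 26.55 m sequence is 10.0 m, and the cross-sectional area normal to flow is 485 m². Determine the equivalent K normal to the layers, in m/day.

Flow is perpendicular to layering, so the layers act in series and the equivalent K is the thickness-weighted harmonic mean.
Total thickness L = 10.5 + 2.52 + 3.43 + 10.1 = 26.55 m.
Σ(b_i/K_i) = 10.5/150 + 2.52/0.616 + 3.43/0.0138 + 10.1/6.92 = 254.2 d.
K_eq = L / Σ(b_i/K_i) = 26.55 / 254.2 = 0.1045 m/day.

0.104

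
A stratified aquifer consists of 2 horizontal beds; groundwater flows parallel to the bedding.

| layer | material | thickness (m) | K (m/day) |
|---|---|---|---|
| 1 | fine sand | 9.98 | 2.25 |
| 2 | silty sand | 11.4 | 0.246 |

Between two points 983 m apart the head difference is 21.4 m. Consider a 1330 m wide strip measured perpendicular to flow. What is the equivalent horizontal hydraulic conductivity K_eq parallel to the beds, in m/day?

1.18

Flow is parallel to layering, so each bed carries its own Darcy discharge and the transmissivities add.
Σ(K_i·b_i) = 2.25×9.98 + 0.246×11.4 = 25.26 m²/day.
Total thickness b = 21.38 m, so K_eq = Σ(K_i·b_i)/b = 1.181 m/day.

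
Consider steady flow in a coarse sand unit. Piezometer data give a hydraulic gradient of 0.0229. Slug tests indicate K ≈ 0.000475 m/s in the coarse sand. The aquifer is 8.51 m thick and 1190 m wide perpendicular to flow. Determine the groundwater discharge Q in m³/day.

Convert K: 0.000475 m/s × 86400 = 41.04 m/day.
Cross-sectional area A = 1190 × 8.51 = 10127 m².
Hydraulic gradient i = 0.0229.
Darcy's law: Q = K · A · i = 41.04 × 10127 × 0.02290 = 9517 m³/day.

9520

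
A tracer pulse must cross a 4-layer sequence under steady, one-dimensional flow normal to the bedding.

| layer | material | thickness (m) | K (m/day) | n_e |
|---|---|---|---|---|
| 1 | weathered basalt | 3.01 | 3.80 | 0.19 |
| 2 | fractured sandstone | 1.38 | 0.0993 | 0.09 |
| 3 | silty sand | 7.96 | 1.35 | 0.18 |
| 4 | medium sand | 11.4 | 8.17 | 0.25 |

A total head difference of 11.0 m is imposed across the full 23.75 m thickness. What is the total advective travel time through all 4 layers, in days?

9.95

With flow normal to the layers, continuity requires the same specific discharge q through every layer.
Σ(b_i/K_i) = 3.01/3.80 + 1.38/0.0993 + 7.96/1.35 + 11.4/8.17 = 21.98 d.
q = Δh / Σ(b_i/K_i) = 11.0 / 21.98 = 0.5004 m/day.
In each layer the seepage velocity is v_i = q/n_i, so the layer transit time is t_i = b_i·n_i / q:
  layer 1 (weathered basalt): t_1 = 3.01 × 0.19 / 0.5004 = 1.143 d
  layer 2 (fractured sandstone): t_2 = 1.38 × 0.09 / 0.5004 = 0.2482 d
  layer 3 (silty sand): t_3 = 7.96 × 0.18 / 0.5004 = 2.863 d
  layer 4 (medium sand): t_4 = 11.4 × 0.25 / 0.5004 = 5.695 d
Total t = Σ t_i = 9.949 days.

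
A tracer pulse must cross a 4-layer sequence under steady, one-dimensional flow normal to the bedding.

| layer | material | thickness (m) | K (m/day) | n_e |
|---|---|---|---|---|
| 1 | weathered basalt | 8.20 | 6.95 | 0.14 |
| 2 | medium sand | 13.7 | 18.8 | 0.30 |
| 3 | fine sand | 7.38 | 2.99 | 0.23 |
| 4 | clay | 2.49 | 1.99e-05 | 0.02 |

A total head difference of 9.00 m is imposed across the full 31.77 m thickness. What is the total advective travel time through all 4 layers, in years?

267

With flow normal to the layers, continuity requires the same specific discharge q through every layer.
Σ(b_i/K_i) = 8.20/6.95 + 13.7/18.8 + 7.38/2.99 + 2.49/1.99e-05 = 1.251e+05 d.
q = Δh / Σ(b_i/K_i) = 9.00 / 1.251e+05 = 7.193e-05 m/day.
In each layer the seepage velocity is v_i = q/n_i, so the layer transit time is t_i = b_i·n_i / q:
  layer 1 (weathered basalt): t_1 = 8.20 × 0.14 / 7.193e-05 = 15961 d
  layer 2 (medium sand): t_2 = 13.7 × 0.30 / 7.193e-05 = 57143 d
  layer 3 (fine sand): t_3 = 7.38 × 0.23 / 7.193e-05 = 23600 d
  layer 4 (clay): t_4 = 2.49 × 0.02 / 7.193e-05 = 692.4 d
Total t = Σ t_i = 97396 days = 266.7 years.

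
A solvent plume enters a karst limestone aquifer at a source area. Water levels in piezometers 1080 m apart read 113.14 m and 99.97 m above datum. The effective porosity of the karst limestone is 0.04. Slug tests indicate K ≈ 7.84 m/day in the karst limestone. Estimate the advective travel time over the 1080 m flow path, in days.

452

Hydraulic gradient i = (113.14 − 99.97) / 1080 = 13.17 / 1080 = 0.01219.
Darcy flux q = K · i = 7.840 × 0.01219 = 0.09560 m/day.
Seepage velocity v = q / n_e = 0.09560 / 0.04 = 2.390 m/day.
Travel time t = L / v = 1080 / 2.390 = 451.9 days.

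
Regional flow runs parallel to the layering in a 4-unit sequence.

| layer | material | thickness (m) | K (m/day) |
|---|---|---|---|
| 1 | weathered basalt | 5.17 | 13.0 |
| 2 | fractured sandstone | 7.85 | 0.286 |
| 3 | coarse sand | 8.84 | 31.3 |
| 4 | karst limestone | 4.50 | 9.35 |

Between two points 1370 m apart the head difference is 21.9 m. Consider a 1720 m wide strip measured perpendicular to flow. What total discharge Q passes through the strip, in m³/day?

10700

Flow is parallel to layering, so each bed carries its own Darcy discharge and the transmissivities add.
Σ(K_i·b_i) = 13.0×5.17 + 0.286×7.85 + 31.3×8.84 + 9.35×4.50 = 388.2 m²/day.
Hydraulic gradient i = Δh / L = 21.9 / 1370 = 0.01599.
Q = Σ(K_i·b_i) · W · i = 388.2 × 1720 × 0.01599 = 10674 m³/day.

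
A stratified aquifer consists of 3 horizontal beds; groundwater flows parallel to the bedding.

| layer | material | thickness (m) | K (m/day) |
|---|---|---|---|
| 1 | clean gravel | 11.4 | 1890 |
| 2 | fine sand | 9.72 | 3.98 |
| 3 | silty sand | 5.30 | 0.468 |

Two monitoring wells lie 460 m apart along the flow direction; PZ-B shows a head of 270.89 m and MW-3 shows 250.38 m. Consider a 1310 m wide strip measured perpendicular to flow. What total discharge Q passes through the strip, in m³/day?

Flow is parallel to layering, so each bed carries its own Darcy discharge and the transmissivities add.
Σ(K_i·b_i) = 1890×11.4 + 3.98×9.72 + 0.468×5.30 = 21587 m²/day.
Hydraulic gradient i = (270.89 − 250.38) / 460 = 20.51 / 460 = 0.04459.
Q = Σ(K_i·b_i) · W · i = 21587 × 1310 × 0.04459 = 1.261e+06 m³/day.

1.26e+06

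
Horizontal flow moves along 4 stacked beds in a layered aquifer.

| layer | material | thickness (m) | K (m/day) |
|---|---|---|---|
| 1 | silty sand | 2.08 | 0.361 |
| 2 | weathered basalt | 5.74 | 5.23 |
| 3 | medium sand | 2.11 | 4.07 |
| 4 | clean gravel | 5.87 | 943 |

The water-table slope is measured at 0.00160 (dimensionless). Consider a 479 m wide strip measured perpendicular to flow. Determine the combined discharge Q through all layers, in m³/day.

Flow is parallel to layering, so each bed carries its own Darcy discharge and the transmissivities add.
Σ(K_i·b_i) = 0.361×2.08 + 5.23×5.74 + 4.07×2.11 + 943×5.87 = 5575 m²/day.
Hydraulic gradient i = 0.00160.
Q = Σ(K_i·b_i) · W · i = 5575 × 479 × 0.001600 = 4273 m³/day.

4270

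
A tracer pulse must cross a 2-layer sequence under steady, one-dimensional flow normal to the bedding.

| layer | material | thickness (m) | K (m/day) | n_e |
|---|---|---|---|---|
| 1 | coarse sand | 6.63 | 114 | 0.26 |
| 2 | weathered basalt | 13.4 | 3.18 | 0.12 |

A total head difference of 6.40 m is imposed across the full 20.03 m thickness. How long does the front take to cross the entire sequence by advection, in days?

With flow normal to the layers, continuity requires the same specific discharge q through every layer.
Σ(b_i/K_i) = 6.63/114 + 13.4/3.18 = 4.272 d.
q = Δh / Σ(b_i/K_i) = 6.40 / 4.272 = 1.498 m/day.
In each layer the seepage velocity is v_i = q/n_i, so the layer transit time is t_i = b_i·n_i / q:
  layer 1 (coarse sand): t_1 = 6.63 × 0.26 / 1.498 = 1.151 d
  layer 2 (weathered basalt): t_2 = 13.4 × 0.12 / 1.498 = 1.073 d
Total t = Σ t_i = 2.224 days.

2.22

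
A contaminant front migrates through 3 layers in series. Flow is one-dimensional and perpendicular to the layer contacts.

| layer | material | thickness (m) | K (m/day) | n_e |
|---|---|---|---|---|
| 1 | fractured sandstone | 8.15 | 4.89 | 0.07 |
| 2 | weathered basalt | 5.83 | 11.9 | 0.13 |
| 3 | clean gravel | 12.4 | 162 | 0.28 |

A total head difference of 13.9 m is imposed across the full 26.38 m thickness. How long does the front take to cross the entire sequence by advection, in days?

0.771

With flow normal to the layers, continuity requires the same specific discharge q through every layer.
Σ(b_i/K_i) = 8.15/4.89 + 5.83/11.9 + 12.4/162 = 2.233 d.
q = Δh / Σ(b_i/K_i) = 13.9 / 2.233 = 6.224 m/day.
In each layer the seepage velocity is v_i = q/n_i, so the layer transit time is t_i = b_i·n_i / q:
  layer 1 (fractured sandstone): t_1 = 8.15 × 0.07 / 6.224 = 0.09165 d
  layer 2 (weathered basalt): t_2 = 5.83 × 0.13 / 6.224 = 0.1218 d
  layer 3 (clean gravel): t_3 = 12.4 × 0.28 / 6.224 = 0.5578 d
Total t = Σ t_i = 0.7712 days.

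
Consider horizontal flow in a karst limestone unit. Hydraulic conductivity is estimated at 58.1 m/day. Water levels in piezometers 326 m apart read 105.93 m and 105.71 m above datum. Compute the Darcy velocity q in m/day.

0.0392

Hydraulic gradient i = (105.93 − 105.71) / 326 = 0.22 / 326 = 0.0006748.
Specific discharge q = K · i = 58.10 × 0.0006748 = 0.03921 m/day.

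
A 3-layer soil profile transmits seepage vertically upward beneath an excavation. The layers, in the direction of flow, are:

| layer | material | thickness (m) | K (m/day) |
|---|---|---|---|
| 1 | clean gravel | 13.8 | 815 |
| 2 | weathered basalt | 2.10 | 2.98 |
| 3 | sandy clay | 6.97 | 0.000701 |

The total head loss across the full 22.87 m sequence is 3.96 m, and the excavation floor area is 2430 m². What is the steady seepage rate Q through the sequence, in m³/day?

0.968

Flow is perpendicular to layering, so the layers act in series and the equivalent K is the thickness-weighted harmonic mean.
Total thickness L = 13.8 + 2.10 + 6.97 = 22.87 m.
Σ(b_i/K_i) = 13.8/815 + 2.10/2.98 + 6.97/0.000701 = 9944 d.
K_eq = L / Σ(b_i/K_i) = 22.87 / 9944 = 0.002300 m/day.
Q = K_eq · A · (Δh/L) = 0.002300 × 2430 × (3.96/22.87) = 0.9677 m³/day.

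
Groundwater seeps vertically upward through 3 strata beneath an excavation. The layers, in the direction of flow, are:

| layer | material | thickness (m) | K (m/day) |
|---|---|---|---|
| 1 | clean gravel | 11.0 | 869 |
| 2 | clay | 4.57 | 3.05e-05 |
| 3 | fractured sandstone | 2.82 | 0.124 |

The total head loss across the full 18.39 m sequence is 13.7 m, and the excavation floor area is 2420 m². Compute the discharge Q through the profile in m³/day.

0.221

Flow is perpendicular to layering, so the layers act in series and the equivalent K is the thickness-weighted harmonic mean.
Total thickness L = 11.0 + 4.57 + 2.82 = 18.39 m.
Σ(b_i/K_i) = 11.0/869 + 4.57/3.05e-05 + 2.82/0.124 = 1.499e+05 d.
K_eq = L / Σ(b_i/K_i) = 18.39 / 1.499e+05 = 0.0001227 m/day.
Q = K_eq · A · (Δh/L) = 0.0001227 × 2420 × (13.7/18.39) = 0.2212 m³/day.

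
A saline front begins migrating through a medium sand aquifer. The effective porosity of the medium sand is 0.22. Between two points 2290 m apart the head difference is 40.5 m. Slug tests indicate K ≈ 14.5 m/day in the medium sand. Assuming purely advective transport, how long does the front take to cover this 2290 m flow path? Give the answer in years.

Hydraulic gradient i = Δh / L = 40.5 / 2290 = 0.01769.
Darcy flux q = K · i = 14.50 × 0.01769 = 0.2564 m/day.
Seepage velocity v = q / n_e = 0.2564 / 0.22 = 1.166 m/day.
Travel time t = L / v = 2290 / 1.166 = 1965 days = 5.379 years.

5.38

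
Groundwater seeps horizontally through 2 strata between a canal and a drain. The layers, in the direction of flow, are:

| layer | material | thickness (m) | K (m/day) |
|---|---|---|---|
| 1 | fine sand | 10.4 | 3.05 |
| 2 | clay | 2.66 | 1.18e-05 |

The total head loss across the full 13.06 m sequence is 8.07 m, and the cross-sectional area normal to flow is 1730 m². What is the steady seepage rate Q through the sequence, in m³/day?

0.0619

Flow is perpendicular to layering, so the layers act in series and the equivalent K is the thickness-weighted harmonic mean.
Total thickness L = 10.4 + 2.66 = 13.06 m.
Σ(b_i/K_i) = 10.4/3.05 + 2.66/1.18e-05 = 2.254e+05 d.
K_eq = L / Σ(b_i/K_i) = 13.06 / 2.254e+05 = 5.793e-05 m/day.
Q = K_eq · A · (Δh/L) = 5.793e-05 × 1730 × (8.07/13.06) = 0.06193 m³/day.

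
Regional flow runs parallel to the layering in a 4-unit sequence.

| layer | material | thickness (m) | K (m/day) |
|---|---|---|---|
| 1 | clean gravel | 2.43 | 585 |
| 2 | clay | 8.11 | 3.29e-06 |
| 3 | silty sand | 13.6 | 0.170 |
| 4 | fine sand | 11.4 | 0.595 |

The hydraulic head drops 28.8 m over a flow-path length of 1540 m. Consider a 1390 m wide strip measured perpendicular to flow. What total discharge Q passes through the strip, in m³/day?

Flow is parallel to layering, so each bed carries its own Darcy discharge and the transmissivities add.
Σ(K_i·b_i) = 585×2.43 + 3.29e-06×8.11 + 0.170×13.6 + 0.595×11.4 = 1431 m²/day.
Hydraulic gradient i = Δh / L = 28.8 / 1540 = 0.01870.
Q = Σ(K_i·b_i) · W · i = 1431 × 1390 × 0.01870 = 37189 m³/day.

37200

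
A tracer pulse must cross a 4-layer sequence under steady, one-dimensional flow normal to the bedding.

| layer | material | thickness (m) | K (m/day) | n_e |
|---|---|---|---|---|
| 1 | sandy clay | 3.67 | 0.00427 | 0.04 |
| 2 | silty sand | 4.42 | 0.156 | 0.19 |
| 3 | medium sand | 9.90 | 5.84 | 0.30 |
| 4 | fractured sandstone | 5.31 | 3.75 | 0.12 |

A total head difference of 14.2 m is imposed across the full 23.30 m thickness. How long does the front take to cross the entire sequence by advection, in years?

With flow normal to the layers, continuity requires the same specific discharge q through every layer.
Σ(b_i/K_i) = 3.67/0.00427 + 4.42/0.156 + 9.90/5.84 + 5.31/3.75 = 890.9 d.
q = Δh / Σ(b_i/K_i) = 14.2 / 890.9 = 0.01594 m/day.
In each layer the seepage velocity is v_i = q/n_i, so the layer transit time is t_i = b_i·n_i / q:
  layer 1 (sandy clay): t_1 = 3.67 × 0.04 / 0.01594 = 9.210 d
  layer 2 (silty sand): t_2 = 4.42 × 0.19 / 0.01594 = 52.69 d
  layer 3 (medium sand): t_3 = 9.90 × 0.30 / 0.01594 = 186.3 d
  layer 4 (fractured sandstone): t_4 = 5.31 × 0.12 / 0.01594 = 39.98 d
Total t = Σ t_i = 288.2 days = 0.7891 years.

0.789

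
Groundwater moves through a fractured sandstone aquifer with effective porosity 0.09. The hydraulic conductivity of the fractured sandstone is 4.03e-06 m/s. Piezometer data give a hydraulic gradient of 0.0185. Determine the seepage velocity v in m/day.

Convert K: 4.03e-06 m/s × 86400 = 0.3482 m/day.
Hydraulic gradient i = 0.0185.
Darcy flux q = K · i = 0.3482 × 0.01850 = 0.006442 m/day.
Seepage velocity v = q / n_e = 0.006442 / 0.09 = 0.07157 m/day.

0.0716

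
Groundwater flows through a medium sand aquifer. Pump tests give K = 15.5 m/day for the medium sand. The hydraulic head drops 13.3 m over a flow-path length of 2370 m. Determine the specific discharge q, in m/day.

0.0870

Hydraulic gradient i = Δh / L = 13.3 / 2370 = 0.005612.
Specific discharge q = K · i = 15.50 × 0.005612 = 0.08698 m/day.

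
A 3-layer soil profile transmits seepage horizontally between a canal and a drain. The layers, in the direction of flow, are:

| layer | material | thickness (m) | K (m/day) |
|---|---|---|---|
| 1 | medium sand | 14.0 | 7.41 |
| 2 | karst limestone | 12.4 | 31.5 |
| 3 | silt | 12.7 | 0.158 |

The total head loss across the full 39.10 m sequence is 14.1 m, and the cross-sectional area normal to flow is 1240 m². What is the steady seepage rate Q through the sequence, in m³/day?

Flow is perpendicular to layering, so the layers act in series and the equivalent K is the thickness-weighted harmonic mean.
Total thickness L = 14.0 + 12.4 + 12.7 = 39.10 m.
Σ(b_i/K_i) = 14.0/7.41 + 12.4/31.5 + 12.7/0.158 = 82.66 d.
K_eq = L / Σ(b_i/K_i) = 39.10 / 82.66 = 0.4730 m/day.
Q = K_eq · A · (Δh/L) = 0.4730 × 1240 × (14.1/39.10) = 211.5 m³/day.

212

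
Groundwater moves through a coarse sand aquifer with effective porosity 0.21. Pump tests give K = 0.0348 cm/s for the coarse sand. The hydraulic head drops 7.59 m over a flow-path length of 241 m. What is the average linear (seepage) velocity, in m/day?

4.51

Convert K: 0.0348 cm/s × 864 = 30.07 m/day.
Hydraulic gradient i = Δh / L = 7.59 / 241 = 0.03149.
Darcy flux q = K · i = 30.07 × 0.03149 = 0.9469 m/day.
Seepage velocity v = q / n_e = 0.9469 / 0.21 = 4.509 m/day.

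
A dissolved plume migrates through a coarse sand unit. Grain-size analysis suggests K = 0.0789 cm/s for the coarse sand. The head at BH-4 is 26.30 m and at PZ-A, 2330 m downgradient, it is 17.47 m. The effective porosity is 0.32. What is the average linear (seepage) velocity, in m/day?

0.807

Convert K: 0.0789 cm/s × 864 = 68.17 m/day.
Hydraulic gradient i = (26.30 − 17.47) / 2330 = 8.83 / 2330 = 0.003790.
Darcy flux q = K · i = 68.17 × 0.003790 = 0.2583 m/day.
Seepage velocity v = q / n_e = 0.2583 / 0.32 = 0.8073 m/day.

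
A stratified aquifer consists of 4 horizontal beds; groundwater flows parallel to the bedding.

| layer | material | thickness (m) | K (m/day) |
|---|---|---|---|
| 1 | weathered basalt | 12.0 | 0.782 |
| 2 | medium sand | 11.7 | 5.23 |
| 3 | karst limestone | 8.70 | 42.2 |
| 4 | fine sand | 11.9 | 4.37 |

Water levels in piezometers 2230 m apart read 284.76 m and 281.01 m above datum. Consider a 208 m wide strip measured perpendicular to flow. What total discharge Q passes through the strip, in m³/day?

171

Flow is parallel to layering, so each bed carries its own Darcy discharge and the transmissivities add.
Σ(K_i·b_i) = 0.782×12.0 + 5.23×11.7 + 42.2×8.70 + 4.37×11.9 = 489.7 m²/day.
Hydraulic gradient i = (284.76 − 281.01) / 2230 = 3.75 / 2230 = 0.001682.
Q = Σ(K_i·b_i) · W · i = 489.7 × 208 × 0.001682 = 171.3 m³/day.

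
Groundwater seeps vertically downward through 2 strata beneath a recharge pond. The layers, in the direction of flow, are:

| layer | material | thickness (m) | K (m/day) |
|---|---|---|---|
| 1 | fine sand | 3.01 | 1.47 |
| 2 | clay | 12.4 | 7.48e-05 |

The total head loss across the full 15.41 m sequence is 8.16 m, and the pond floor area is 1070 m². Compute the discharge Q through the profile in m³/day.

Flow is perpendicular to layering, so the layers act in series and the equivalent K is the thickness-weighted harmonic mean.
Total thickness L = 3.01 + 12.4 = 15.41 m.
Σ(b_i/K_i) = 3.01/1.47 + 12.4/7.48e-05 = 1.658e+05 d.
K_eq = L / Σ(b_i/K_i) = 15.41 / 1.658e+05 = 9.296e-05 m/day.
Q = K_eq · A · (Δh/L) = 9.296e-05 × 1070 × (8.16/15.41) = 0.05267 m³/day.

0.0527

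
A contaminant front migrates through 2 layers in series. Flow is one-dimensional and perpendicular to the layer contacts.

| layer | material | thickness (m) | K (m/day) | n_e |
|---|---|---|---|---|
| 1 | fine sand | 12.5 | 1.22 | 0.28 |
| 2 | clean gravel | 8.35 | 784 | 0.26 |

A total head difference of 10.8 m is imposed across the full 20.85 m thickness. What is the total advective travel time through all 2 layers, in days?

5.39

With flow normal to the layers, continuity requires the same specific discharge q through every layer.
Σ(b_i/K_i) = 12.5/1.22 + 8.35/784 = 10.26 d.
q = Δh / Σ(b_i/K_i) = 10.8 / 10.26 = 1.053 m/day.
In each layer the seepage velocity is v_i = q/n_i, so the layer transit time is t_i = b_i·n_i / q:
  layer 1 (fine sand): t_1 = 12.5 × 0.28 / 1.053 = 3.324 d
  layer 2 (clean gravel): t_2 = 8.35 × 0.26 / 1.053 = 2.062 d
Total t = Σ t_i = 5.386 days.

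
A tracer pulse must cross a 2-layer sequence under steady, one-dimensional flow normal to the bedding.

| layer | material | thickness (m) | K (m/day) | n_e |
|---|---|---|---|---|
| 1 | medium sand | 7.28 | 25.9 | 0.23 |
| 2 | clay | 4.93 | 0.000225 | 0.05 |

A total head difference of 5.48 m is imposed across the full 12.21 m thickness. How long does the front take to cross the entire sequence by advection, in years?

With flow normal to the layers, continuity requires the same specific discharge q through every layer.
Σ(b_i/K_i) = 7.28/25.9 + 4.93/0.000225 = 21911 d.
q = Δh / Σ(b_i/K_i) = 5.48 / 21911 = 0.0002501 m/day.
In each layer the seepage velocity is v_i = q/n_i, so the layer transit time is t_i = b_i·n_i / q:
  layer 1 (medium sand): t_1 = 7.28 × 0.23 / 0.0002501 = 6695 d
  layer 2 (clay): t_2 = 4.93 × 0.05 / 0.0002501 = 985.6 d
Total t = Σ t_i = 7681 days = 21.03 years.

21.0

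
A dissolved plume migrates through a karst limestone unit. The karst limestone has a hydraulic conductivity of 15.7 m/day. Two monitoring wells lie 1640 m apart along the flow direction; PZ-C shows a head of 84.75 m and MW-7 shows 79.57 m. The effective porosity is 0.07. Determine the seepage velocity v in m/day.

0.708

Hydraulic gradient i = (84.75 − 79.57) / 1640 = 5.18 / 1640 = 0.003159.
Darcy flux q = K · i = 15.70 × 0.003159 = 0.04959 m/day.
Seepage velocity v = q / n_e = 0.04959 / 0.07 = 0.7084 m/day.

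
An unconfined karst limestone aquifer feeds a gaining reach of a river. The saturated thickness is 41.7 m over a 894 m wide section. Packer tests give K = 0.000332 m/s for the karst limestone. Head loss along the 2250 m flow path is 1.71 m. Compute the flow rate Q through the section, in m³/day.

813

Convert K: 0.000332 m/s × 86400 = 28.68 m/day.
Cross-sectional area A = 894 × 41.7 = 37280 m².
Hydraulic gradient i = Δh / L = 1.71 / 2250 = 0.0007600.
Darcy's law: Q = K · A · i = 28.68 × 37280 × 0.0007600 = 812.7 m³/day.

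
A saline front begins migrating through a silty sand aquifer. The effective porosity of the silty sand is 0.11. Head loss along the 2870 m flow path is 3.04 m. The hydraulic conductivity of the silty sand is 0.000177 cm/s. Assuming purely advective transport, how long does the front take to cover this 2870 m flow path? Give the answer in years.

Convert K: 0.000177 cm/s × 864 = 0.1529 m/day.
Hydraulic gradient i = Δh / L = 3.04 / 2870 = 0.001059.
Darcy flux q = K · i = 0.1529 × 0.001059 = 0.0001620 m/day.
Seepage velocity v = q / n_e = 0.0001620 / 0.11 = 0.001473 m/day.
Travel time t = L / v = 2870 / 0.001473 = 1.949e+06 days = 5336 years.

5340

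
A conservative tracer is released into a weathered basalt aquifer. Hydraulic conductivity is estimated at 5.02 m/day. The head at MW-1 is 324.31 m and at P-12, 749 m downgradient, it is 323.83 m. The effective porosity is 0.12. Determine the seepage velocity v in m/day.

Hydraulic gradient i = (324.31 − 323.83) / 749 = 0.48 / 749 = 0.0006409.
Darcy flux q = K · i = 5.020 × 0.0006409 = 0.003217 m/day.
Seepage velocity v = q / n_e = 0.003217 / 0.12 = 0.02681 m/day.

0.0268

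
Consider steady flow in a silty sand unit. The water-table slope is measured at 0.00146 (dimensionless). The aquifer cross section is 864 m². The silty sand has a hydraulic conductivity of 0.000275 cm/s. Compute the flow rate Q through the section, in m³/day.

0.300

Convert K: 0.000275 cm/s × 864 = 0.2376 m/day.
Hydraulic gradient i = 0.00146.
Darcy's law: Q = K · A · i = 0.2376 × 864.0 × 0.001460 = 0.2997 m³/day.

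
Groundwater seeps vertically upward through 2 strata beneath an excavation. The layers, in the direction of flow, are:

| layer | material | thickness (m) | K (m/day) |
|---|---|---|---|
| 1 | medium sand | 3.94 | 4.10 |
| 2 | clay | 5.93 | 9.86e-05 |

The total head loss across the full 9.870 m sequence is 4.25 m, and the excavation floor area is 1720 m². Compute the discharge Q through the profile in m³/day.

Flow is perpendicular to layering, so the layers act in series and the equivalent K is the thickness-weighted harmonic mean.
Total thickness L = 3.94 + 5.93 = 9.870 m.
Σ(b_i/K_i) = 3.94/4.10 + 5.93/9.86e-05 = 60143 d.
K_eq = L / Σ(b_i/K_i) = 9.870 / 60143 = 0.0001641 m/day.
Q = K_eq · A · (Δh/L) = 0.0001641 × 1720 × (4.25/9.870) = 0.1215 m³/day.

0.122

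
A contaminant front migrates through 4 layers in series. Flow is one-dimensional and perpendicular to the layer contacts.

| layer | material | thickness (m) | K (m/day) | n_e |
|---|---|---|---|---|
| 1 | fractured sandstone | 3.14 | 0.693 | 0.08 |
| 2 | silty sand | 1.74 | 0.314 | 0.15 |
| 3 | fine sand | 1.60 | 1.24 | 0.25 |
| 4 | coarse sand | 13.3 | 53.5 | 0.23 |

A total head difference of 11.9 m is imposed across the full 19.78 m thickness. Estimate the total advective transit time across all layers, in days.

3.87

With flow normal to the layers, continuity requires the same specific discharge q through every layer.
Σ(b_i/K_i) = 3.14/0.693 + 1.74/0.314 + 1.60/1.24 + 13.3/53.5 = 11.61 d.
q = Δh / Σ(b_i/K_i) = 11.9 / 11.61 = 1.025 m/day.
In each layer the seepage velocity is v_i = q/n_i, so the layer transit time is t_i = b_i·n_i / q:
  layer 1 (fractured sandstone): t_1 = 3.14 × 0.08 / 1.025 = 0.2451 d
  layer 2 (silty sand): t_2 = 1.74 × 0.15 / 1.025 = 0.2547 d
  layer 3 (fine sand): t_3 = 1.60 × 0.25 / 1.025 = 0.3903 d
  layer 4 (coarse sand): t_4 = 13.3 × 0.23 / 1.025 = 2.985 d
Total t = Σ t_i = 3.875 days.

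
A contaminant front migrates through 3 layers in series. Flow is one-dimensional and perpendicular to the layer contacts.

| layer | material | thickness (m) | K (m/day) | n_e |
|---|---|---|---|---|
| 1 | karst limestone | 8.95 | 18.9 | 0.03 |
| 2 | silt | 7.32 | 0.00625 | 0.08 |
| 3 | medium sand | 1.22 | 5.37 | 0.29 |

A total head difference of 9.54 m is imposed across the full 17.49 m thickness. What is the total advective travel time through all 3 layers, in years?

With flow normal to the layers, continuity requires the same specific discharge q through every layer.
Σ(b_i/K_i) = 8.95/18.9 + 7.32/0.00625 + 1.22/5.37 = 1172 d.
q = Δh / Σ(b_i/K_i) = 9.54 / 1172 = 0.008141 m/day.
In each layer the seepage velocity is v_i = q/n_i, so the layer transit time is t_i = b_i·n_i / q:
  layer 1 (karst limestone): t_1 = 8.95 × 0.03 / 0.008141 = 32.98 d
  layer 2 (silt): t_2 = 7.32 × 0.08 / 0.008141 = 71.94 d
  layer 3 (medium sand): t_3 = 1.22 × 0.29 / 0.008141 = 43.46 d
Total t = Σ t_i = 148.4 days = 0.4062 years.

0.406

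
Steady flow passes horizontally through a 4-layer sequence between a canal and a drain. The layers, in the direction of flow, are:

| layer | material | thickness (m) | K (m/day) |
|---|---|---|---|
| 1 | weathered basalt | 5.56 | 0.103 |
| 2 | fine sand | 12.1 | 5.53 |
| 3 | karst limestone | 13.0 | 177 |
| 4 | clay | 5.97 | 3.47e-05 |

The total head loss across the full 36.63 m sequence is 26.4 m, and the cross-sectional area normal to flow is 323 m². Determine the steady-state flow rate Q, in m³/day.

0.0495

Flow is perpendicular to layering, so the layers act in series and the equivalent K is the thickness-weighted harmonic mean.
Total thickness L = 5.56 + 12.1 + 13.0 + 5.97 = 36.63 m.
Σ(b_i/K_i) = 5.56/0.103 + 12.1/5.53 + 13.0/177 + 5.97/3.47e-05 = 1.721e+05 d.
K_eq = L / Σ(b_i/K_i) = 36.63 / 1.721e+05 = 0.0002128 m/day.
Q = K_eq · A · (Δh/L) = 0.0002128 × 323 × (26.4/36.63) = 0.04955 m³/day.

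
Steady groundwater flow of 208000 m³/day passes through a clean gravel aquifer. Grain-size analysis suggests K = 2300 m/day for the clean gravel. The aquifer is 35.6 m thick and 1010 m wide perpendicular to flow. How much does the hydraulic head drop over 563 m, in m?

Cross-sectional area A = 1010 × 35.6 = 35956 m².
From Q = K·A·i, i = Q / (K·A) = 208000 / (2300 × 35956) = 0.002515.
Head loss Δh = i · L = 0.002515 × 563 = 1.416 m.

1.42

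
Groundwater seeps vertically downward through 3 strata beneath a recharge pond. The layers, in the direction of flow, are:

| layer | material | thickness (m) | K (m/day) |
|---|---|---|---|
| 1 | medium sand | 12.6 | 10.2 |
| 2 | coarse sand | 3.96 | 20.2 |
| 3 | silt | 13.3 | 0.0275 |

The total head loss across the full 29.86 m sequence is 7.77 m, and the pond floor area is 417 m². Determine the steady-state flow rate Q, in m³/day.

6.68

Flow is perpendicular to layering, so the layers act in series and the equivalent K is the thickness-weighted harmonic mean.
Total thickness L = 12.6 + 3.96 + 13.3 = 29.86 m.
Σ(b_i/K_i) = 12.6/10.2 + 3.96/20.2 + 13.3/0.0275 = 485.1 d.
K_eq = L / Σ(b_i/K_i) = 29.86 / 485.1 = 0.06156 m/day.
Q = K_eq · A · (Δh/L) = 0.06156 × 417 × (7.77/29.86) = 6.680 m³/day.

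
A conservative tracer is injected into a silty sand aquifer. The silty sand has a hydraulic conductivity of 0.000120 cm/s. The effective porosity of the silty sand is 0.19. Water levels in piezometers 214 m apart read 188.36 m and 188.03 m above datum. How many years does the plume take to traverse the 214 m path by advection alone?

Convert K: 0.000120 cm/s × 864 = 0.1037 m/day.
Hydraulic gradient i = (188.36 − 188.03) / 214 = 0.33 / 214 = 0.001542.
Darcy flux q = K · i = 0.1037 × 0.001542 = 0.0001599 m/day.
Seepage velocity v = q / n_e = 0.0001599 / 0.19 = 0.0008415 m/day.
Travel time t = L / v = 214 / 0.0008415 = 2.543e+05 days = 696.3 years.

696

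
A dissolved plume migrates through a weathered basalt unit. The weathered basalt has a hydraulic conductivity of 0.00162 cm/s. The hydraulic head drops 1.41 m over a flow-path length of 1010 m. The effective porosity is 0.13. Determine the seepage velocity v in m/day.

0.0150

Convert K: 0.00162 cm/s × 864 = 1.400 m/day.
Hydraulic gradient i = Δh / L = 1.41 / 1010 = 0.001396.
Darcy flux q = K · i = 1.400 × 0.001396 = 0.001954 m/day.
Seepage velocity v = q / n_e = 0.001954 / 0.13 = 0.01503 m/day.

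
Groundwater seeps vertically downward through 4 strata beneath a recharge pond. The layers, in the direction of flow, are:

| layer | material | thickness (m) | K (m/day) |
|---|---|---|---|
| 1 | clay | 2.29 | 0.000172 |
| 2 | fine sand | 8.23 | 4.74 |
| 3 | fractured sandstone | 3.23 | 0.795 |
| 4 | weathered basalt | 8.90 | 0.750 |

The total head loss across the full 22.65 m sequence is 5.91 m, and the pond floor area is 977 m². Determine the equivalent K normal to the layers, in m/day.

0.00170

Flow is perpendicular to layering, so the layers act in series and the equivalent K is the thickness-weighted harmonic mean.
Total thickness L = 2.29 + 8.23 + 3.23 + 8.90 = 22.65 m.
Σ(b_i/K_i) = 2.29/0.000172 + 8.23/4.74 + 3.23/0.795 + 8.90/0.750 = 13332 d.
K_eq = L / Σ(b_i/K_i) = 22.65 / 13332 = 0.001699 m/day.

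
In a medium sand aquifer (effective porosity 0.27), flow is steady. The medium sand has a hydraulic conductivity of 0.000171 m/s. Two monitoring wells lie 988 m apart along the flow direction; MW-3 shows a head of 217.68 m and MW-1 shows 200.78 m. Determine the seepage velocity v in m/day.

0.936

Convert K: 0.000171 m/s × 86400 = 14.77 m/day.
Hydraulic gradient i = (217.68 − 200.78) / 988 = 16.9 / 988 = 0.01711.
Darcy flux q = K · i = 14.77 × 0.01711 = 0.2527 m/day.
Seepage velocity v = q / n_e = 0.2527 / 0.27 = 0.9360 m/day.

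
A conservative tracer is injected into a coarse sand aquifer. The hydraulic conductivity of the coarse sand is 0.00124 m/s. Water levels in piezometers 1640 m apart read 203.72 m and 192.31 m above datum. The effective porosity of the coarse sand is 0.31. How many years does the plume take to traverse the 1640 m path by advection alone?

1.87

Convert K: 0.00124 m/s × 86400 = 107.1 m/day.
Hydraulic gradient i = (203.72 − 192.31) / 1640 = 11.41 / 1640 = 0.006957.
Darcy flux q = K · i = 107.1 × 0.006957 = 0.7454 m/day.
Seepage velocity v = q / n_e = 0.7454 / 0.31 = 2.404 m/day.
Travel time t = L / v = 1640 / 2.404 = 682.1 days = 1.867 years.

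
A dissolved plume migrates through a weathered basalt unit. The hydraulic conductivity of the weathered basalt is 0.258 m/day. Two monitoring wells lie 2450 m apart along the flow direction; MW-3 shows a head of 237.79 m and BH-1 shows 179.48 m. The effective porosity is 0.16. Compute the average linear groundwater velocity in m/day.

0.0384

Hydraulic gradient i = (237.79 − 179.48) / 2450 = 58.31 / 2450 = 0.02380.
Darcy flux q = K · i = 0.2580 × 0.02380 = 0.006140 m/day.
Seepage velocity v = q / n_e = 0.006140 / 0.16 = 0.03838 m/day.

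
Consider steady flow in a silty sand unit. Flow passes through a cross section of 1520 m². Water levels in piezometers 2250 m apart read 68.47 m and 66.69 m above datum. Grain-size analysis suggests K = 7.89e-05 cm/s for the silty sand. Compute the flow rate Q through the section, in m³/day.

Convert K: 7.89e-05 cm/s × 864 = 0.06817 m/day.
Hydraulic gradient i = (68.47 − 66.69) / 2250 = 1.78 / 2250 = 0.0007911.
Darcy's law: Q = K · A · i = 0.06817 × 1520 × 0.0007911 = 0.08197 m³/day.

0.0820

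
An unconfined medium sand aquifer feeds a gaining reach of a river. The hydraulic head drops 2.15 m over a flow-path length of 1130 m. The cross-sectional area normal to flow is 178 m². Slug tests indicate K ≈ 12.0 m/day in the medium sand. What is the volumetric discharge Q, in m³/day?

Hydraulic gradient i = Δh / L = 2.15 / 1130 = 0.001903.
Darcy's law: Q = K · A · i = 12.00 × 178.0 × 0.001903 = 4.064 m³/day.

4.06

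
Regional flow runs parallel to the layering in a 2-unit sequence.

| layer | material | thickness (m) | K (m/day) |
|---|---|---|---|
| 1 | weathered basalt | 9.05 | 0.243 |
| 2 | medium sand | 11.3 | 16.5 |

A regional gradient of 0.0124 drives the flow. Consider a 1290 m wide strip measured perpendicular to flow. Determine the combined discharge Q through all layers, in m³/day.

Flow is parallel to layering, so each bed carries its own Darcy discharge and the transmissivities add.
Σ(K_i·b_i) = 0.243×9.05 + 16.5×11.3 = 188.6 m²/day.
Hydraulic gradient i = 0.0124.
Q = Σ(K_i·b_i) · W · i = 188.6 × 1290 × 0.01240 = 3018 m³/day.

3020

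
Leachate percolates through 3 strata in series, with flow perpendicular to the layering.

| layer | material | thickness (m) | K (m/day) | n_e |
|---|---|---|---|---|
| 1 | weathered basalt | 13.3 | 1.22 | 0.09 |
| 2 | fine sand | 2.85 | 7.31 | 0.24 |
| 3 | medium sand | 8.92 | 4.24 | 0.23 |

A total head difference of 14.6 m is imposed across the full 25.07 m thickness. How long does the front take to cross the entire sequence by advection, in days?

3.61

With flow normal to the layers, continuity requires the same specific discharge q through every layer.
Σ(b_i/K_i) = 13.3/1.22 + 2.85/7.31 + 8.92/4.24 = 13.40 d.
q = Δh / Σ(b_i/K_i) = 14.6 / 13.40 = 1.090 m/day.
In each layer the seepage velocity is v_i = q/n_i, so the layer transit time is t_i = b_i·n_i / q:
  layer 1 (weathered basalt): t_1 = 13.3 × 0.09 / 1.090 = 1.098 d
  layer 2 (fine sand): t_2 = 2.85 × 0.24 / 1.090 = 0.6276 d
  layer 3 (medium sand): t_3 = 8.92 × 0.23 / 1.090 = 1.882 d
Total t = Σ t_i = 3.608 days.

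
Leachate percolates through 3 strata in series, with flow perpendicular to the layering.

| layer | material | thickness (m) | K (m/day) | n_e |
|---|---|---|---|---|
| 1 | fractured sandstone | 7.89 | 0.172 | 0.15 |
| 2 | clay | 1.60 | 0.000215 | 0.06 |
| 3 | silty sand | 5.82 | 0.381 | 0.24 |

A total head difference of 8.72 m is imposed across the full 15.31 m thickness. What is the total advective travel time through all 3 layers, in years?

6.30

With flow normal to the layers, continuity requires the same specific discharge q through every layer.
Σ(b_i/K_i) = 7.89/0.172 + 1.60/0.000215 + 5.82/0.381 = 7503 d.
q = Δh / Σ(b_i/K_i) = 8.72 / 7503 = 0.001162 m/day.
In each layer the seepage velocity is v_i = q/n_i, so the layer transit time is t_i = b_i·n_i / q:
  layer 1 (fractured sandstone): t_1 = 7.89 × 0.15 / 0.001162 = 1018 d
  layer 2 (clay): t_2 = 1.60 × 0.06 / 0.001162 = 82.60 d
  layer 3 (silty sand): t_3 = 5.82 × 0.24 / 0.001162 = 1202 d
Total t = Σ t_i = 2303 days = 6.305 years.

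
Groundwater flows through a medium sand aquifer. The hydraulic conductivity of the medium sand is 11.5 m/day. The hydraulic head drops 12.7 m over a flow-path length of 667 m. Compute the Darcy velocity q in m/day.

Hydraulic gradient i = Δh / L = 12.7 / 667 = 0.01904.
Specific discharge q = K · i = 11.50 × 0.01904 = 0.2190 m/day.

0.219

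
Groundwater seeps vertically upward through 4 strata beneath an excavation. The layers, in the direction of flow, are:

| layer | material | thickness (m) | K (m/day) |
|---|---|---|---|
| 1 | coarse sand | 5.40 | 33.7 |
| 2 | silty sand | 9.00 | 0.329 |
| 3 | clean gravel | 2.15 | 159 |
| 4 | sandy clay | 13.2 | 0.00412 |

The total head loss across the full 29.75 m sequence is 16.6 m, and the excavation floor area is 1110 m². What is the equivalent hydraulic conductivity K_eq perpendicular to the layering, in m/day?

0.00921

Flow is perpendicular to layering, so the layers act in series and the equivalent K is the thickness-weighted harmonic mean.
Total thickness L = 5.40 + 9.00 + 2.15 + 13.2 = 29.75 m.
Σ(b_i/K_i) = 5.40/33.7 + 9.00/0.329 + 2.15/159 + 13.2/0.00412 = 3231 d.
K_eq = L / Σ(b_i/K_i) = 29.75 / 3231 = 0.009206 m/day.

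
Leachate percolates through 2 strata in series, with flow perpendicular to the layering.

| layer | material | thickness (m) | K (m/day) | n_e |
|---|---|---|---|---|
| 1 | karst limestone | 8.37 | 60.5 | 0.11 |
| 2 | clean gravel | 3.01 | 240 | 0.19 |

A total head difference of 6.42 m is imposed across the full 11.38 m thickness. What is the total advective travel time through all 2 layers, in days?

With flow normal to the layers, continuity requires the same specific discharge q through every layer.
Σ(b_i/K_i) = 8.37/60.5 + 3.01/240 = 0.1509 d.
q = Δh / Σ(b_i/K_i) = 6.42 / 0.1509 = 42.55 m/day.
In each layer the seepage velocity is v_i = q/n_i, so the layer transit time is t_i = b_i·n_i / q:
  layer 1 (karst limestone): t_1 = 8.37 × 0.11 / 42.55 = 0.02164 d
  layer 2 (clean gravel): t_2 = 3.01 × 0.19 / 42.55 = 0.01344 d
Total t = Σ t_i = 0.03508 days.

0.0351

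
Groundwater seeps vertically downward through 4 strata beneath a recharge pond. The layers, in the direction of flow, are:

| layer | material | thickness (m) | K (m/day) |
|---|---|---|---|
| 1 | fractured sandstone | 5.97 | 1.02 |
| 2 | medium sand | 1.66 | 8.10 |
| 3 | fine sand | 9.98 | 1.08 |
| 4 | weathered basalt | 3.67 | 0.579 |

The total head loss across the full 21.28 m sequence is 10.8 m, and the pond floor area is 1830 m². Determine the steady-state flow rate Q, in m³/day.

Flow is perpendicular to layering, so the layers act in series and the equivalent K is the thickness-weighted harmonic mean.
Total thickness L = 5.97 + 1.66 + 9.98 + 3.67 = 21.28 m.
Σ(b_i/K_i) = 5.97/1.02 + 1.66/8.10 + 9.98/1.08 + 3.67/0.579 = 21.64 d.
K_eq = L / Σ(b_i/K_i) = 21.28 / 21.64 = 0.9835 m/day.
Q = K_eq · A · (Δh/L) = 0.9835 × 1830 × (10.8/21.28) = 913.4 m³/day.

913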